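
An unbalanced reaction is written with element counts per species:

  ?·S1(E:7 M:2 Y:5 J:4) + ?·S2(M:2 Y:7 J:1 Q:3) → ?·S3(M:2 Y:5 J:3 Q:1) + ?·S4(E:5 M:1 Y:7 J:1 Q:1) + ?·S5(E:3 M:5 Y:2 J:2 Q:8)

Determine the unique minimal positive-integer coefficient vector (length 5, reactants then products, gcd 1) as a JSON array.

E: 4·7+6·0 = 28 | 5·0+5·5+1·3 = 28
M: 4·2+6·2 = 20 | 5·2+5·1+1·5 = 20
Y: 4·5+6·7 = 62 | 5·5+5·7+1·2 = 62
J: 4·4+6·1 = 22 | 5·3+5·1+1·2 = 22
Q: 4·0+6·3 = 18 | 5·1+5·1+1·8 = 18
gcd(4,6,5,5,1) = 1

Coefficients: [4, 6, 5, 5, 1]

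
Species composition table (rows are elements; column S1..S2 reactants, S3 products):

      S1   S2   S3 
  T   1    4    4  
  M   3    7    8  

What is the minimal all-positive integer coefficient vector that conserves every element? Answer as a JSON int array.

Coefficients: [4, 4, 5]

T: 4·1+4·4 = 20 | 5·4 = 20
M: 4·3+4·7 = 40 | 5·8 = 40
gcd(4,4,5) = 1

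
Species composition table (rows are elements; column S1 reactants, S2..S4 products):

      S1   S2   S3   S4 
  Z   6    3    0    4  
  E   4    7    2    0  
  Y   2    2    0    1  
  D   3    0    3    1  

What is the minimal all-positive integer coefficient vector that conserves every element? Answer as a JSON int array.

Z: 5·6 = 30 | 2·3+3·0+6·4 = 30
E: 5·4 = 20 | 2·7+3·2+6·0 = 20
Y: 5·2 = 10 | 2·2+3·0+6·1 = 10
D: 5·3 = 15 | 2·0+3·3+6·1 = 15
gcd(5,2,3,6) = 1

Coefficients: [5, 2, 3, 6]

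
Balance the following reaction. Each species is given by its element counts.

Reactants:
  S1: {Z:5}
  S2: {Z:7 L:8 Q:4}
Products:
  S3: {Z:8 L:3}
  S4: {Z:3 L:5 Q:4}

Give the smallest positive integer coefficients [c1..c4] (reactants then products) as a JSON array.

Coefficients: [4, 5, 5, 5]

Z: 4·5+5·7 = 55 | 5·8+5·3 = 55
L: 4·0+5·8 = 40 | 5·3+5·5 = 40
Q: 4·0+5·4 = 20 | 5·0+5·4 = 20
gcd(4,5,5,5) = 1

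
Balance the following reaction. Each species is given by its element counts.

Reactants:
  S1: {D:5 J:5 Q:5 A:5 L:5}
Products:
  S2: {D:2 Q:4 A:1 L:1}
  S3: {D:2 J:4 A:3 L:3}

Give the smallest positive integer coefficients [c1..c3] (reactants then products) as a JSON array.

Coefficients: [4, 5, 5]

D: 4·5 = 20 | 5·2+5·2 = 20
J: 4·5 = 20 | 5·0+5·4 = 20
Q: 4·5 = 20 | 5·4+5·0 = 20
A: 4·5 = 20 | 5·1+5·3 = 20
L: 4·5 = 20 | 5·1+5·3 = 20
gcd(4,5,5) = 1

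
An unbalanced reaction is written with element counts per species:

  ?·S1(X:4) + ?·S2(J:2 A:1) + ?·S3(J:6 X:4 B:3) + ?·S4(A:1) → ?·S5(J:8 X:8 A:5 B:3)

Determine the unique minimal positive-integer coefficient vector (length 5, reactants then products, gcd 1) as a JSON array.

Coefficients: [1, 1, 1, 4, 1]

J: 1·0+1·2+1·6+4·0 = 8 | 1·8 = 8
X: 1·4+1·0+1·4+4·0 = 8 | 1·8 = 8
A: 1·0+1·1+1·0+4·1 = 5 | 1·5 = 5
B: 1·0+1·0+1·3+4·0 = 3 | 1·3 = 3
gcd(1,1,1,4,1) = 1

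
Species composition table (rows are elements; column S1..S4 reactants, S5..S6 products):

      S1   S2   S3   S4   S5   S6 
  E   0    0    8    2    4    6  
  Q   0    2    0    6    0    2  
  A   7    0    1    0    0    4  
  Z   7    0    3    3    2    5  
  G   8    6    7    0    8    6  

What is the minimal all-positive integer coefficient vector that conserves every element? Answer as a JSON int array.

Coefficients: [2, 2, 6, 1, 5, 5]

E: 2·0+2·0+6·8+1·2 = 50 | 5·4+5·6 = 50
Q: 2·0+2·2+6·0+1·6 = 10 | 5·0+5·2 = 10
A: 2·7+2·0+6·1+1·0 = 20 | 5·0+5·4 = 20
Z: 2·7+2·0+6·3+1·3 = 35 | 5·2+5·5 = 35
G: 2·8+2·6+6·7+1·0 = 70 | 5·8+5·6 = 70
gcd(2,2,6,1,5,5) = 1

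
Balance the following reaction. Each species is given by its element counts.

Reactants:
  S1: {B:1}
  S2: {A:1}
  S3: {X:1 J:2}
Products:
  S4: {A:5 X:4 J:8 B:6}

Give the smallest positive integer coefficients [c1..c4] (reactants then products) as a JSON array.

Coefficients: [6, 5, 4, 1]

A: 6·0+5·1+4·0 = 5 | 1·5 = 5
X: 6·0+5·0+4·1 = 4 | 1·4 = 4
J: 6·0+5·0+4·2 = 8 | 1·8 = 8
B: 6·1+5·0+4·0 = 6 | 1·6 = 6
gcd(6,5,4,1) = 1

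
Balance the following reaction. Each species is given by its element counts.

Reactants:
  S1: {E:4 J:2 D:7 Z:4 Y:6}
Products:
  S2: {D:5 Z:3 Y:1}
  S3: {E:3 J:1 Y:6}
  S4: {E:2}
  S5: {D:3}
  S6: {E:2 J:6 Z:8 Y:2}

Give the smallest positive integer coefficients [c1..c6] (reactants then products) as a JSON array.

E: 5·4 = 20 | 4·0+4·3+3·2+5·0+1·2 = 20
J: 5·2 = 10 | 4·0+4·1+3·0+5·0+1·6 = 10
D: 5·7 = 35 | 4·5+4·0+3·0+5·3+1·0 = 35
Z: 5·4 = 20 | 4·3+4·0+3·0+5·0+1·8 = 20
Y: 5·6 = 30 | 4·1+4·6+3·0+5·0+1·2 = 30
gcd(5,4,4,3,5,1) = 1

Coefficients: [5, 4, 4, 3, 5, 1]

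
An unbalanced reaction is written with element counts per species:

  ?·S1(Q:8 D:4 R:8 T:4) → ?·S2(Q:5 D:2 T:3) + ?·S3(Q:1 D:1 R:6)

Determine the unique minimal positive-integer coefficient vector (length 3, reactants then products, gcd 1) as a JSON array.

Q: 3·8 = 24 | 4·5+4·1 = 24
D: 3·4 = 12 | 4·2+4·1 = 12
R: 3·8 = 24 | 4·0+4·6 = 24
T: 3·4 = 12 | 4·3+4·0 = 12
gcd(3,4,4) = 1

Coefficients: [3, 4, 4]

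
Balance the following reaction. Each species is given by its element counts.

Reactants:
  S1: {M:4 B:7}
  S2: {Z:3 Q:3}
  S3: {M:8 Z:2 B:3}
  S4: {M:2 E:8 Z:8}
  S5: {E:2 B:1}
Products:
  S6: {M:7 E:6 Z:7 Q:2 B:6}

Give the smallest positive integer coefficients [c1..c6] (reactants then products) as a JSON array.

M: 3·4+4·0+3·8+3·2+6·0 = 42 | 6·7 = 42
E: 3·0+4·0+3·0+3·8+6·2 = 36 | 6·6 = 36
Z: 3·0+4·3+3·2+3·8+6·0 = 42 | 6·7 = 42
Q: 3·0+4·3+3·0+3·0+6·0 = 12 | 6·2 = 12
B: 3·7+4·0+3·3+3·0+6·1 = 36 | 6·6 = 36
gcd(3,4,3,3,6,6) = 1

Coefficients: [3, 4, 3, 3, 6, 6]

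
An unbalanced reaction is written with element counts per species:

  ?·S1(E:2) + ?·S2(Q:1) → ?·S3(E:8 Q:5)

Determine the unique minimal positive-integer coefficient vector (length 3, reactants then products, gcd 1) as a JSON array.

E: 4·2+5·0 = 8 | 1·8 = 8
Q: 4·0+5·1 = 5 | 1·5 = 5
gcd(4,5,1) = 1

Coefficients: [4, 5, 1]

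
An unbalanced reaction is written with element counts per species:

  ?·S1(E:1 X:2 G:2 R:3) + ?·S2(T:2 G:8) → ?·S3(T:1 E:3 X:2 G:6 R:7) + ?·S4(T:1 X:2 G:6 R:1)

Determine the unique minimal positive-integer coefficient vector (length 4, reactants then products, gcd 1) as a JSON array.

T: 6·0+3·2 = 6 | 2·1+4·1 = 6
E: 6·1+3·0 = 6 | 2·3+4·0 = 6
X: 6·2+3·0 = 12 | 2·2+4·2 = 12
G: 6·2+3·8 = 36 | 2·6+4·6 = 36
R: 6·3+3·0 = 18 | 2·7+4·1 = 18
gcd(6,3,2,4) = 1

Coefficients: [6, 3, 2, 4]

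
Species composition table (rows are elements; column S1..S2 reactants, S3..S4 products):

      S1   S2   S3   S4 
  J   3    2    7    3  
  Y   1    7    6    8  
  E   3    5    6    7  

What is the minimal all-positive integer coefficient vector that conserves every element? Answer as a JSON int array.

Coefficients: [3, 5, 1, 4]

J: 3·3+5·2 = 19 | 1·7+4·3 = 19
Y: 3·1+5·7 = 38 | 1·6+4·8 = 38
E: 3·3+5·5 = 34 | 1·6+4·7 = 34
gcd(3,5,1,4) = 1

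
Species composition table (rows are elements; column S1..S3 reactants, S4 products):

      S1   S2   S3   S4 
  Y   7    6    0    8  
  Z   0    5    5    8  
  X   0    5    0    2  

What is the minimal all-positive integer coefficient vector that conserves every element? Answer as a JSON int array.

Y: 4·7+2·6+6·0 = 40 | 5·8 = 40
Z: 4·0+2·5+6·5 = 40 | 5·8 = 40
X: 4·0+2·5+6·0 = 10 | 5·2 = 10
gcd(4,2,6,5) = 1

Coefficients: [4, 2, 6, 5]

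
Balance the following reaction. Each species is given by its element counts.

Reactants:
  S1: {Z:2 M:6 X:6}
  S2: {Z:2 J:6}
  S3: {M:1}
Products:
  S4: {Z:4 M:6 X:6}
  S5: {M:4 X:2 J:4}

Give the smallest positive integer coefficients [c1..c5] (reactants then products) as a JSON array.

Z: 4·2+2·2+6·0 = 12 | 3·4+3·0 = 12
M: 4·6+2·0+6·1 = 30 | 3·6+3·4 = 30
X: 4·6+2·0+6·0 = 24 | 3·6+3·2 = 24
J: 4·0+2·6+6·0 = 12 | 3·0+3·4 = 12
gcd(4,2,6,3,3) = 1

Coefficients: [4, 2, 6, 3, 3]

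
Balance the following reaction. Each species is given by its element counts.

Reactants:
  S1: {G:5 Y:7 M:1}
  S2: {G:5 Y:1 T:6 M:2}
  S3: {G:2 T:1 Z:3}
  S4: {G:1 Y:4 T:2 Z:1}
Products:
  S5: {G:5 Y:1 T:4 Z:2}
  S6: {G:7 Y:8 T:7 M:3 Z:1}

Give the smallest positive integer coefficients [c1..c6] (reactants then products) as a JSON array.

Coefficients: [2, 5, 2, 4, 3, 4]

G: 2·5+5·5+2·2+4·1 = 43 | 3·5+4·7 = 43
Y: 2·7+5·1+2·0+4·4 = 35 | 3·1+4·8 = 35
T: 2·0+5·6+2·1+4·2 = 40 | 3·4+4·7 = 40
M: 2·1+5·2+2·0+4·0 = 12 | 3·0+4·3 = 12
Z: 2·0+5·0+2·3+4·1 = 10 | 3·2+4·1 = 10
gcd(2,5,2,4,3,4) = 1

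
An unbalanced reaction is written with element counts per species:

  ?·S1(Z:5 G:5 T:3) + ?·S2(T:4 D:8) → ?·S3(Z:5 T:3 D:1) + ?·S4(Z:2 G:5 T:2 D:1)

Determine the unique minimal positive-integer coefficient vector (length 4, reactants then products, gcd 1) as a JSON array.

Z: 5·5+1·0 = 25 | 3·5+5·2 = 25
G: 5·5+1·0 = 25 | 3·0+5·5 = 25
T: 5·3+1·4 = 19 | 3·3+5·2 = 19
D: 5·0+1·8 = 8 | 3·1+5·1 = 8
gcd(5,1,3,5) = 1

Coefficients: [5, 1, 3, 5]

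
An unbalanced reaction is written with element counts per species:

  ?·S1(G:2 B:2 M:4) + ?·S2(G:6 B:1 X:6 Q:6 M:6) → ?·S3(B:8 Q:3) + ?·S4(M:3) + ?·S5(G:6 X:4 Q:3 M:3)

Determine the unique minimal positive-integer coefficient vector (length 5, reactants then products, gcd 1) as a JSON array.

G: 3·2+2·6 = 18 | 1·0+5·0+3·6 = 18
B: 3·2+2·1 = 8 | 1·8+5·0+3·0 = 8
X: 3·0+2·6 = 12 | 1·0+5·0+3·4 = 12
Q: 3·0+2·6 = 12 | 1·3+5·0+3·3 = 12
M: 3·4+2·6 = 24 | 1·0+5·3+3·3 = 24
gcd(3,2,1,5,3) = 1

Coefficients: [3, 2, 1, 5, 3]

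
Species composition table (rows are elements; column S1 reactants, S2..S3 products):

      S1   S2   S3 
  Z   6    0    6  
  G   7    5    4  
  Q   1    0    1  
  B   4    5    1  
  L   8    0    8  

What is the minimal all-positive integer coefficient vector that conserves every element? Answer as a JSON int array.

Z: 5·6 = 30 | 3·0+5·6 = 30
G: 5·7 = 35 | 3·5+5·4 = 35
Q: 5·1 = 5 | 3·0+5·1 = 5
B: 5·4 = 20 | 3·5+5·1 = 20
L: 5·8 = 40 | 3·0+5·8 = 40
gcd(5,3,5) = 1

Coefficients: [5, 3, 5]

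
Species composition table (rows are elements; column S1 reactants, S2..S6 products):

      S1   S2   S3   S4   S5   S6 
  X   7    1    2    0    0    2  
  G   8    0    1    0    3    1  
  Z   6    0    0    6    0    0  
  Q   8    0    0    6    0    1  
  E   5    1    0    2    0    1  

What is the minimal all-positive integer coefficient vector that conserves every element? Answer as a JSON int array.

X: 3·7 = 21 | 3·1+3·2+3·0+5·0+6·2 = 21
G: 3·8 = 24 | 3·0+3·1+3·0+5·3+6·1 = 24
Z: 3·6 = 18 | 3·0+3·0+3·6+5·0+6·0 = 18
Q: 3·8 = 24 | 3·0+3·0+3·6+5·0+6·1 = 24
E: 3·5 = 15 | 3·1+3·0+3·2+5·0+6·1 = 15
gcd(3,3,3,3,5,6) = 1

Coefficients: [3, 3, 3, 3, 5, 6]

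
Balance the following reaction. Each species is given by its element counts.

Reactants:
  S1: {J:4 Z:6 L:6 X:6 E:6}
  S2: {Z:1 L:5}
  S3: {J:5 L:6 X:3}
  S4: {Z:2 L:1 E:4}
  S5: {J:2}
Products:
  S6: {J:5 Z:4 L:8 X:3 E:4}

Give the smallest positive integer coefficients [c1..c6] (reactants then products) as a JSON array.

Coefficients: [2, 4, 1, 2, 6, 5]

J: 2·4+4·0+1·5+2·0+6·2 = 25 | 5·5 = 25
Z: 2·6+4·1+1·0+2·2+6·0 = 20 | 5·4 = 20
L: 2·6+4·5+1·6+2·1+6·0 = 40 | 5·8 = 40
X: 2·6+4·0+1·3+2·0+6·0 = 15 | 5·3 = 15
E: 2·6+4·0+1·0+2·4+6·0 = 20 | 5·4 = 20
gcd(2,4,1,2,6,5) = 1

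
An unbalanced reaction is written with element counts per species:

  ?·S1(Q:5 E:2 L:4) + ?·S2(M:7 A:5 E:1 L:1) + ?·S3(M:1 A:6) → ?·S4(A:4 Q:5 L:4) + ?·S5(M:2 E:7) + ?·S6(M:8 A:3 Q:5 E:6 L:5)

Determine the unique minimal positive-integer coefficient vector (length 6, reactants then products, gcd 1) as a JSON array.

Coefficients: [6, 1, 3, 5, 1, 1]

M: 6·0+1·7+3·1 = 10 | 5·0+1·2+1·8 = 10
A: 6·0+1·5+3·6 = 23 | 5·4+1·0+1·3 = 23
Q: 6·5+1·0+3·0 = 30 | 5·5+1·0+1·5 = 30
E: 6·2+1·1+3·0 = 13 | 5·0+1·7+1·6 = 13
L: 6·4+1·1+3·0 = 25 | 5·4+1·0+1·5 = 25
gcd(6,1,3,5,1,1) = 1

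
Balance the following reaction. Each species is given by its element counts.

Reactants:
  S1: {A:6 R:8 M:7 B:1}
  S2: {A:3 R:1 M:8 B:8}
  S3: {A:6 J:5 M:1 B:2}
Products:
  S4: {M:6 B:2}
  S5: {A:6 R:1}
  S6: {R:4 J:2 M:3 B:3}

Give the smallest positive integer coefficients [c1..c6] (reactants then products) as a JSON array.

A: 3·6+2·3+2·6 = 36 | 4·0+6·6+5·0 = 36
R: 3·8+2·1+2·0 = 26 | 4·0+6·1+5·4 = 26
J: 3·0+2·0+2·5 = 10 | 4·0+6·0+5·2 = 10
M: 3·7+2·8+2·1 = 39 | 4·6+6·0+5·3 = 39
B: 3·1+2·8+2·2 = 23 | 4·2+6·0+5·3 = 23
gcd(3,2,2,4,6,5) = 1

Coefficients: [3, 2, 2, 4, 6, 5]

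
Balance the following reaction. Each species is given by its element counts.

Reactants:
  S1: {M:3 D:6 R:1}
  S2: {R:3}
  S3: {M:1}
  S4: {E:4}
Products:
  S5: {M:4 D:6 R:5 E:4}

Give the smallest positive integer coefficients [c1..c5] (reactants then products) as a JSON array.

Coefficients: [3, 4, 3, 3, 3]

M: 3·3+4·0+3·1+3·0 = 12 | 3·4 = 12
D: 3·6+4·0+3·0+3·0 = 18 | 3·6 = 18
R: 3·1+4·3+3·0+3·0 = 15 | 3·5 = 15
E: 3·0+4·0+3·0+3·4 = 12 | 3·4 = 12
gcd(3,4,3,3,3) = 1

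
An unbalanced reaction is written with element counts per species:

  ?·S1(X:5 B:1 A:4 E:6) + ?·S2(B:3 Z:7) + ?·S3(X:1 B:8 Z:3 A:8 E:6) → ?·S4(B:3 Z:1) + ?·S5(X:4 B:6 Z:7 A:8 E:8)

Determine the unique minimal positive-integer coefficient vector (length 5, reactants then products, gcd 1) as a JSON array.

X: 4·5+5·0+4·1 = 24 | 5·0+6·4 = 24
B: 4·1+5·3+4·8 = 51 | 5·3+6·6 = 51
Z: 4·0+5·7+4·3 = 47 | 5·1+6·7 = 47
A: 4·4+5·0+4·8 = 48 | 5·0+6·8 = 48
E: 4·6+5·0+4·6 = 48 | 5·0+6·8 = 48
gcd(4,5,4,5,6) = 1

Coefficients: [4, 5, 4, 5, 6]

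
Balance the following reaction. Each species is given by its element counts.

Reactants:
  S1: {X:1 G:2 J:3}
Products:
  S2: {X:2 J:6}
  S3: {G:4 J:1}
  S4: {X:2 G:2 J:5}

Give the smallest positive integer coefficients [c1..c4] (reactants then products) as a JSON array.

X: 6·1 = 6 | 1·2+2·0+2·2 = 6
G: 6·2 = 12 | 1·0+2·4+2·2 = 12
J: 6·3 = 18 | 1·6+2·1+2·5 = 18
gcd(6,1,2,2) = 1

Coefficients: [6, 1, 2, 2]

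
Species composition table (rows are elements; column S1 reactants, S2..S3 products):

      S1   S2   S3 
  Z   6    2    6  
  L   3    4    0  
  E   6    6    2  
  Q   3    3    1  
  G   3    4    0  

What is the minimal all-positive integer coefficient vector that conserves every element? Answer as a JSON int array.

Coefficients: [4, 3, 3]

Z: 4·6 = 24 | 3·2+3·6 = 24
L: 4·3 = 12 | 3·4+3·0 = 12
E: 4·6 = 24 | 3·6+3·2 = 24
Q: 4·3 = 12 | 3·3+3·1 = 12
G: 4·3 = 12 | 3·4+3·0 = 12
gcd(4,3,3) = 1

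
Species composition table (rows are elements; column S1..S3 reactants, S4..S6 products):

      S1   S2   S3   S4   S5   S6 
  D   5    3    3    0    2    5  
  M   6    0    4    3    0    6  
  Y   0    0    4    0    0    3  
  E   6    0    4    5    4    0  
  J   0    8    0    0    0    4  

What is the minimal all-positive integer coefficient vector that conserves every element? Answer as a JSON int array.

Coefficients: [3, 2, 3, 2, 5, 4]

D: 3·5+2·3+3·3 = 30 | 2·0+5·2+4·5 = 30
M: 3·6+2·0+3·4 = 30 | 2·3+5·0+4·6 = 30
Y: 3·0+2·0+3·4 = 12 | 2·0+5·0+4·3 = 12
E: 3·6+2·0+3·4 = 30 | 2·5+5·4+4·0 = 30
J: 3·0+2·8+3·0 = 16 | 2·0+5·0+4·4 = 16
gcd(3,2,3,2,5,4) = 1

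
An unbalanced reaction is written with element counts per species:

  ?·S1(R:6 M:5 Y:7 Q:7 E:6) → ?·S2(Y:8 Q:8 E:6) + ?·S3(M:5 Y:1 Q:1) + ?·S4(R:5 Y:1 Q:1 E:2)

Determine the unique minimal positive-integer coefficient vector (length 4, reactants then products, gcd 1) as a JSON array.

R: 5·6 = 30 | 3·0+5·0+6·5 = 30
M: 5·5 = 25 | 3·0+5·5+6·0 = 25
Y: 5·7 = 35 | 3·8+5·1+6·1 = 35
Q: 5·7 = 35 | 3·8+5·1+6·1 = 35
E: 5·6 = 30 | 3·6+5·0+6·2 = 30
gcd(5,3,5,6) = 1

Coefficients: [5, 3, 5, 6]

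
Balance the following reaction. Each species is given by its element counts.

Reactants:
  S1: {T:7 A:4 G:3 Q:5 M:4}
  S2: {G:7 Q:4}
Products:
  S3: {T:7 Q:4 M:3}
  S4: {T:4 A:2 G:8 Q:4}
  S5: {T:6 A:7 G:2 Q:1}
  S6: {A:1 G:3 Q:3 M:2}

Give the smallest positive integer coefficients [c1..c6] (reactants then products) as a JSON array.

T: 4·7+3·0 = 28 | 2·7+2·4+1·6+5·0 = 28
A: 4·4+3·0 = 16 | 2·0+2·2+1·7+5·1 = 16
G: 4·3+3·7 = 33 | 2·0+2·8+1·2+5·3 = 33
Q: 4·5+3·4 = 32 | 2·4+2·4+1·1+5·3 = 32
M: 4·4+3·0 = 16 | 2·3+2·0+1·0+5·2 = 16
gcd(4,3,2,2,1,5) = 1

Coefficients: [4, 3, 2, 2, 1, 5]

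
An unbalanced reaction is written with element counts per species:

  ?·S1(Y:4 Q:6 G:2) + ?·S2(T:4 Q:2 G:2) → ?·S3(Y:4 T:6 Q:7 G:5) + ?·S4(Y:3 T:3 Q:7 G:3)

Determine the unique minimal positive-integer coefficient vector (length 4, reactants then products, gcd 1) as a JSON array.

Coefficients: [5, 6, 2, 4]

Y: 5·4+6·0 = 20 | 2·4+4·3 = 20
T: 5·0+6·4 = 24 | 2·6+4·3 = 24
Q: 5·6+6·2 = 42 | 2·7+4·7 = 42
G: 5·2+6·2 = 22 | 2·5+4·3 = 22
gcd(5,6,2,4) = 1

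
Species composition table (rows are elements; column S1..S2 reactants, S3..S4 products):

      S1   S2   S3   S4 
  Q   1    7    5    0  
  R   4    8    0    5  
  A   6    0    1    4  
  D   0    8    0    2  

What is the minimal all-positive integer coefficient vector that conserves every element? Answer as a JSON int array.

Coefficients: [3, 1, 2, 4]

Q: 3·1+1·7 = 10 | 2·5+4·0 = 10
R: 3·4+1·8 = 20 | 2·0+4·5 = 20
A: 3·6+1·0 = 18 | 2·1+4·4 = 18
D: 3·0+1·8 = 8 | 2·0+4·2 = 8
gcd(3,1,2,4) = 1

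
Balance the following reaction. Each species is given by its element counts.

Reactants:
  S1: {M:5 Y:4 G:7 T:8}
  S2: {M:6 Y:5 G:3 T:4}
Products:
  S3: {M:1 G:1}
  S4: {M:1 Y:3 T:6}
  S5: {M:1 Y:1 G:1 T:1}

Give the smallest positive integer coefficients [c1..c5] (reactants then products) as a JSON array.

M: 1·5+1·6 = 11 | 4·1+1·1+6·1 = 11
Y: 1·4+1·5 = 9 | 4·0+1·3+6·1 = 9
G: 1·7+1·3 = 10 | 4·1+1·0+6·1 = 10
T: 1·8+1·4 = 12 | 4·0+1·6+6·1 = 12
gcd(1,1,4,1,6) = 1

Coefficients: [1, 1, 4, 1, 6]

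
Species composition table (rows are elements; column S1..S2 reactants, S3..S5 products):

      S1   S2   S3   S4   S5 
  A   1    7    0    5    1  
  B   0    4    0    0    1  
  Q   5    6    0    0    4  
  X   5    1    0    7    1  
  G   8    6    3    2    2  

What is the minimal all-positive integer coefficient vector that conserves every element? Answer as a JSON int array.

A: 2·1+1·7 = 9 | 4·0+1·5+4·1 = 9
B: 2·0+1·4 = 4 | 4·0+1·0+4·1 = 4
Q: 2·5+1·6 = 16 | 4·0+1·0+4·4 = 16
X: 2·5+1·1 = 11 | 4·0+1·7+4·1 = 11
G: 2·8+1·6 = 22 | 4·3+1·2+4·2 = 22
gcd(2,1,4,1,4) = 1

Coefficients: [2, 1, 4, 1, 4]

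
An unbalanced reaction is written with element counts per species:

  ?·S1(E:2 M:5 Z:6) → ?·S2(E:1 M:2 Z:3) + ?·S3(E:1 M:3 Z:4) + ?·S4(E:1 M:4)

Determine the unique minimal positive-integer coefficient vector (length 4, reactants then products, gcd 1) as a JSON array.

E: 5·2 = 10 | 6·1+3·1+1·1 = 10
M: 5·5 = 25 | 6·2+3·3+1·4 = 25
Z: 5·6 = 30 | 6·3+3·4+1·0 = 30
gcd(5,6,3,1) = 1

Coefficients: [5, 6, 3, 1]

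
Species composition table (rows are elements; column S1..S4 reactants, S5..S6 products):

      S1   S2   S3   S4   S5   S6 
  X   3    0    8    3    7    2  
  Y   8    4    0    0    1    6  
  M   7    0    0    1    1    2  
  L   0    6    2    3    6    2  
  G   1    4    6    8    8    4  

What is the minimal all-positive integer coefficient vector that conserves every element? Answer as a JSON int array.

Coefficients: [2, 5, 5, 2, 6, 5]

X: 2·3+5·0+5·8+2·3 = 52 | 6·7+5·2 = 52
Y: 2·8+5·4+5·0+2·0 = 36 | 6·1+5·6 = 36
M: 2·7+5·0+5·0+2·1 = 16 | 6·1+5·2 = 16
L: 2·0+5·6+5·2+2·3 = 46 | 6·6+5·2 = 46
G: 2·1+5·4+5·6+2·8 = 68 | 6·8+5·4 = 68
gcd(2,5,5,2,6,5) = 1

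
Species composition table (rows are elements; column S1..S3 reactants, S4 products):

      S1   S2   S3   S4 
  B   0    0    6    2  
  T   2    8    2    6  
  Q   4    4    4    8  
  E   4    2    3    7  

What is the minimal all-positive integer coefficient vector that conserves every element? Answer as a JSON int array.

B: 4·0+1·0+1·6 = 6 | 3·2 = 6
T: 4·2+1·8+1·2 = 18 | 3·6 = 18
Q: 4·4+1·4+1·4 = 24 | 3·8 = 24
E: 4·4+1·2+1·3 = 21 | 3·7 = 21
gcd(4,1,1,3) = 1

Coefficients: [4, 1, 1, 3]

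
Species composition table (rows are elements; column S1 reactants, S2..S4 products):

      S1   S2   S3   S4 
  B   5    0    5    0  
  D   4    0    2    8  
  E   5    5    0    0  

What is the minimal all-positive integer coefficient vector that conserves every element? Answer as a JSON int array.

B: 4·5 = 20 | 4·0+4·5+1·0 = 20
D: 4·4 = 16 | 4·0+4·2+1·8 = 16
E: 4·5 = 20 | 4·5+4·0+1·0 = 20
gcd(4,4,4,1) = 1

Coefficients: [4, 4, 4, 1]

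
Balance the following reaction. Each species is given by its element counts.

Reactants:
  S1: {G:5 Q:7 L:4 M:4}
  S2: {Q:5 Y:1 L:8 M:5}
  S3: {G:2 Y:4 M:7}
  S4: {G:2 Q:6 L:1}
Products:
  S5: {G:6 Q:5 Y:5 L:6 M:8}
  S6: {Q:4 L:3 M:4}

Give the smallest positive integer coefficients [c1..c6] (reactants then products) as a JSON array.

G: 2·5+3·0+3·2+1·2 = 18 | 3·6+5·0 = 18
Q: 2·7+3·5+3·0+1·6 = 35 | 3·5+5·4 = 35
Y: 2·0+3·1+3·4+1·0 = 15 | 3·5+5·0 = 15
L: 2·4+3·8+3·0+1·1 = 33 | 3·6+5·3 = 33
M: 2·4+3·5+3·7+1·0 = 44 | 3·8+5·4 = 44
gcd(2,3,3,1,3,5) = 1

Coefficients: [2, 3, 3, 1, 3, 5]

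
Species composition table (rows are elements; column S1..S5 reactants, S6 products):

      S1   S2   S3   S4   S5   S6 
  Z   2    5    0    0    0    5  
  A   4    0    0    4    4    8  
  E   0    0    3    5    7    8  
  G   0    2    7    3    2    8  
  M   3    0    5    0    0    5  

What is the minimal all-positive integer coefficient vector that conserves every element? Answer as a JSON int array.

Z: 5·2+4·5+3·0+5·0+2·0 = 30 | 6·5 = 30
A: 5·4+4·0+3·0+5·4+2·4 = 48 | 6·8 = 48
E: 5·0+4·0+3·3+5·5+2·7 = 48 | 6·8 = 48
G: 5·0+4·2+3·7+5·3+2·2 = 48 | 6·8 = 48
M: 5·3+4·0+3·5+5·0+2·0 = 30 | 6·5 = 30
gcd(5,4,3,5,2,6) = 1

Coefficients: [5, 4, 3, 5, 2, 6]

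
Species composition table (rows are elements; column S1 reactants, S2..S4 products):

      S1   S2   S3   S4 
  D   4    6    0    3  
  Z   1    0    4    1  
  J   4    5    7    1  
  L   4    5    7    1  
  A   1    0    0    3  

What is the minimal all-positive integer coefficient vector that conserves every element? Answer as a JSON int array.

Coefficients: [6, 3, 1, 2]

D: 6·4 = 24 | 3·6+1·0+2·3 = 24
Z: 6·1 = 6 | 3·0+1·4+2·1 = 6
J: 6·4 = 24 | 3·5+1·7+2·1 = 24
L: 6·4 = 24 | 3·5+1·7+2·1 = 24
A: 6·1 = 6 | 3·0+1·0+2·3 = 6
gcd(6,3,1,2) = 1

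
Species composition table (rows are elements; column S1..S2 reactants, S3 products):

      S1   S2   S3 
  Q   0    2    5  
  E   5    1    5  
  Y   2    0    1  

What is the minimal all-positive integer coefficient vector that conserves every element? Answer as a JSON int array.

Q: 1·0+5·2 = 10 | 2·5 = 10
E: 1·5+5·1 = 10 | 2·5 = 10
Y: 1·2+5·0 = 2 | 2·1 = 2
gcd(1,5,2) = 1

Coefficients: [1, 5, 2]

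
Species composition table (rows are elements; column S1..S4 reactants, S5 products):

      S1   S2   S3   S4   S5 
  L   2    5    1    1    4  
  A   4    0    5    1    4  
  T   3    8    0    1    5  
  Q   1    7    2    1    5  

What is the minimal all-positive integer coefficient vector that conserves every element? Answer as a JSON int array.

Coefficients: [1, 2, 2, 6, 5]

L: 1·2+2·5+2·1+6·1 = 20 | 5·4 = 20
A: 1·4+2·0+2·5+6·1 = 20 | 5·4 = 20
T: 1·3+2·8+2·0+6·1 = 25 | 5·5 = 25
Q: 1·1+2·7+2·2+6·1 = 25 | 5·5 = 25
gcd(1,2,2,6,5) = 1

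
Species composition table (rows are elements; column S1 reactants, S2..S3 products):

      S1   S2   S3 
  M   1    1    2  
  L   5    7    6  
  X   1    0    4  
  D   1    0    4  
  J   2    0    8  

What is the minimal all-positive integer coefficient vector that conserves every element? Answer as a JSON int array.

Coefficients: [4, 2, 1]

M: 4·1 = 4 | 2·1+1·2 = 4
L: 4·5 = 20 | 2·7+1·6 = 20
X: 4·1 = 4 | 2·0+1·4 = 4
D: 4·1 = 4 | 2·0+1·4 = 4
J: 4·2 = 8 | 2·0+1·8 = 8
gcd(4,2,1) = 1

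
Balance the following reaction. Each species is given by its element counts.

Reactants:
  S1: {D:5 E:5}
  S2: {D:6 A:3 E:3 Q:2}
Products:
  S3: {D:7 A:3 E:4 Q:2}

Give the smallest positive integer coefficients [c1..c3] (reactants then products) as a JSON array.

Coefficients: [1, 5, 5]

D: 1·5+5·6 = 35 | 5·7 = 35
A: 1·0+5·3 = 15 | 5·3 = 15
E: 1·5+5·3 = 20 | 5·4 = 20
Q: 1·0+5·2 = 10 | 5·2 = 10
gcd(1,5,5) = 1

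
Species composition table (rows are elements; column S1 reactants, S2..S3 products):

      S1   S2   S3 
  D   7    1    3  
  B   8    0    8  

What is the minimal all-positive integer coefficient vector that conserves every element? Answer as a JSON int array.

Coefficients: [1, 4, 1]

D: 1·7 = 7 | 4·1+1·3 = 7
B: 1·8 = 8 | 4·0+1·8 = 8
gcd(1,4,1) = 1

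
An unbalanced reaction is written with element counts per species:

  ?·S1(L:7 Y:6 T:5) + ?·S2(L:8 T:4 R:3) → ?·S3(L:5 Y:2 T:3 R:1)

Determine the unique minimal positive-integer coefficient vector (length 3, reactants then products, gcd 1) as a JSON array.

Coefficients: [1, 1, 3]

L: 1·7+1·8 = 15 | 3·5 = 15
Y: 1·6+1·0 = 6 | 3·2 = 6
T: 1·5+1·4 = 9 | 3·3 = 9
R: 1·0+1·3 = 3 | 3·1 = 3
gcd(1,1,3) = 1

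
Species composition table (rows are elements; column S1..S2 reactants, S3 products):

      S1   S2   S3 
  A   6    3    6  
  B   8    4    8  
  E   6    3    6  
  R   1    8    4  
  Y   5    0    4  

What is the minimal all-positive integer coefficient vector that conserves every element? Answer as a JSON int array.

A: 4·6+2·3 = 30 | 5·6 = 30
B: 4·8+2·4 = 40 | 5·8 = 40
E: 4·6+2·3 = 30 | 5·6 = 30
R: 4·1+2·8 = 20 | 5·4 = 20
Y: 4·5+2·0 = 20 | 5·4 = 20
gcd(4,2,5) = 1

Coefficients: [4, 2, 5]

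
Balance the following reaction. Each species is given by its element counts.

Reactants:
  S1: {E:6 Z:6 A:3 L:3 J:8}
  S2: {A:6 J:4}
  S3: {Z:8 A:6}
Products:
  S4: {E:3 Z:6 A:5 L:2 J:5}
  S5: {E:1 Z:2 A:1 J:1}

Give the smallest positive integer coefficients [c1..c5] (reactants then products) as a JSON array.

Coefficients: [4, 1, 3, 6, 6]

E: 4·6+1·0+3·0 = 24 | 6·3+6·1 = 24
Z: 4·6+1·0+3·8 = 48 | 6·6+6·2 = 48
A: 4·3+1·6+3·6 = 36 | 6·5+6·1 = 36
L: 4·3+1·0+3·0 = 12 | 6·2+6·0 = 12
J: 4·8+1·4+3·0 = 36 | 6·5+6·1 = 36
gcd(4,1,3,6,6) = 1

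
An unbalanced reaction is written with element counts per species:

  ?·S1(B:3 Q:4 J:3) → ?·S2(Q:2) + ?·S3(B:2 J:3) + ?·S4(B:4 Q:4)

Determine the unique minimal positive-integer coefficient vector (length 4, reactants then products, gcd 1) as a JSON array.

B: 4·3 = 12 | 6·0+4·2+1·4 = 12
Q: 4·4 = 16 | 6·2+4·0+1·4 = 16
J: 4·3 = 12 | 6·0+4·3+1·0 = 12
gcd(4,6,4,1) = 1

Coefficients: [4, 6, 4, 1]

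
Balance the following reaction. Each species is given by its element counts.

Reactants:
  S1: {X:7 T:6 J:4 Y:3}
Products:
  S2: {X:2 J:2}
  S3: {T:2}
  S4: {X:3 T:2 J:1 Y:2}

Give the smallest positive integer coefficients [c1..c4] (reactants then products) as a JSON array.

Coefficients: [4, 5, 6, 6]

X: 4·7 = 28 | 5·2+6·0+6·3 = 28
T: 4·6 = 24 | 5·0+6·2+6·2 = 24
J: 4·4 = 16 | 5·2+6·0+6·1 = 16
Y: 4·3 = 12 | 5·0+6·0+6·2 = 12
gcd(4,5,6,6) = 1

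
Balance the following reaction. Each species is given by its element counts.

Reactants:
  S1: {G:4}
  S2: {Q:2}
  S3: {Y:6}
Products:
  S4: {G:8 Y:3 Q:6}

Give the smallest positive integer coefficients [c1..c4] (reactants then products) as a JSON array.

Coefficients: [4, 6, 1, 2]

G: 4·4+6·0+1·0 = 16 | 2·8 = 16
Y: 4·0+6·0+1·6 = 6 | 2·3 = 6
Q: 4·0+6·2+1·0 = 12 | 2·6 = 12
gcd(4,6,1,2) = 1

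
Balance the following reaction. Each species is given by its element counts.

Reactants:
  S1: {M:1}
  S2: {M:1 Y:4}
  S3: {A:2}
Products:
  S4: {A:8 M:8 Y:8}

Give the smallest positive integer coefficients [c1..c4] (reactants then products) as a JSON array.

A: 6·0+2·0+4·2 = 8 | 1·8 = 8
M: 6·1+2·1+4·0 = 8 | 1·8 = 8
Y: 6·0+2·4+4·0 = 8 | 1·8 = 8
gcd(6,2,4,1) = 1

Coefficients: [6, 2, 4, 1]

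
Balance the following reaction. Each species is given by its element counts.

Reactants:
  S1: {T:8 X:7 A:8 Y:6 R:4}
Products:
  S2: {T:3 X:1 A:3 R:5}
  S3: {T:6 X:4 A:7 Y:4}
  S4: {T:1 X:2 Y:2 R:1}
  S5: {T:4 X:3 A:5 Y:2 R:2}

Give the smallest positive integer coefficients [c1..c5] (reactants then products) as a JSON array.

Coefficients: [4, 1, 2, 5, 3]

T: 4·8 = 32 | 1·3+2·6+5·1+3·4 = 32
X: 4·7 = 28 | 1·1+2·4+5·2+3·3 = 28
A: 4·8 = 32 | 1·3+2·7+5·0+3·5 = 32
Y: 4·6 = 24 | 1·0+2·4+5·2+3·2 = 24
R: 4·4 = 16 | 1·5+2·0+5·1+3·2 = 16
gcd(4,1,2,5,3) = 1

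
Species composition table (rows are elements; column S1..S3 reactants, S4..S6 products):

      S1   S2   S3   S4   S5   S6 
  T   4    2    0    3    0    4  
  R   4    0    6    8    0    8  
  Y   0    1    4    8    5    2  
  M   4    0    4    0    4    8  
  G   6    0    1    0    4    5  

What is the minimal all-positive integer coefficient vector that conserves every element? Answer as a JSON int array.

T: 3·4+5·2+6·0 = 22 | 2·3+1·0+4·4 = 22
R: 3·4+5·0+6·6 = 48 | 2·8+1·0+4·8 = 48
Y: 3·0+5·1+6·4 = 29 | 2·8+1·5+4·2 = 29
M: 3·4+5·0+6·4 = 36 | 2·0+1·4+4·8 = 36
G: 3·6+5·0+6·1 = 24 | 2·0+1·4+4·5 = 24
gcd(3,5,6,2,1,4) = 1

Coefficients: [3, 5, 6, 2, 1, 4]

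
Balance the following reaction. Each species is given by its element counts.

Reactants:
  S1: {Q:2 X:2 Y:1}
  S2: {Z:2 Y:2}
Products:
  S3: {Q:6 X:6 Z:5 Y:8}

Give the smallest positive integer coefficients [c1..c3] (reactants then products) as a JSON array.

Q: 6·2+5·0 = 12 | 2·6 = 12
X: 6·2+5·0 = 12 | 2·6 = 12
Z: 6·0+5·2 = 10 | 2·5 = 10
Y: 6·1+5·2 = 16 | 2·8 = 16
gcd(6,5,2) = 1

Coefficients: [6, 5, 2]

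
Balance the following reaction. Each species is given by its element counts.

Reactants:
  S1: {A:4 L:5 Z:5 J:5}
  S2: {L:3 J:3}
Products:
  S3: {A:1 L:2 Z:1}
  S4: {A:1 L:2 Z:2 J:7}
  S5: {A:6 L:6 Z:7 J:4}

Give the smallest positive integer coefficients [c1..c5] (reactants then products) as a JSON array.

Coefficients: [3, 1, 4, 2, 1]

A: 3·4+1·0 = 12 | 4·1+2·1+1·6 = 12
L: 3·5+1·3 = 18 | 4·2+2·2+1·6 = 18
Z: 3·5+1·0 = 15 | 4·1+2·2+1·7 = 15
J: 3·5+1·3 = 18 | 4·0+2·7+1·4 = 18
gcd(3,1,4,2,1) = 1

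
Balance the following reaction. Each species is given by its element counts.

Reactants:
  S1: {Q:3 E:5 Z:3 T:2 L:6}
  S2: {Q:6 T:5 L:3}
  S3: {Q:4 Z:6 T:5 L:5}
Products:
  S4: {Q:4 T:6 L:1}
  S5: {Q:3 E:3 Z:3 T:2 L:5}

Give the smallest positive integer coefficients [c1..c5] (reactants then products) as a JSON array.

Coefficients: [3, 1, 1, 1, 5]

Q: 3·3+1·6+1·4 = 19 | 1·4+5·3 = 19
E: 3·5+1·0+1·0 = 15 | 1·0+5·3 = 15
Z: 3·3+1·0+1·6 = 15 | 1·0+5·3 = 15
T: 3·2+1·5+1·5 = 16 | 1·6+5·2 = 16
L: 3·6+1·3+1·5 = 26 | 1·1+5·5 = 26
gcd(3,1,1,1,5) = 1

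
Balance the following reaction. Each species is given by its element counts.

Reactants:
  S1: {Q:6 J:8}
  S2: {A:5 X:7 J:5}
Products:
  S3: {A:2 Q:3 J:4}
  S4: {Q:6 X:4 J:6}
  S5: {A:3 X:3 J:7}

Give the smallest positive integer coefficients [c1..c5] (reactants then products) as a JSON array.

A: 3·0+2·5 = 10 | 2·2+2·0+2·3 = 10
Q: 3·6+2·0 = 18 | 2·3+2·6+2·0 = 18
X: 3·0+2·7 = 14 | 2·0+2·4+2·3 = 14
J: 3·8+2·5 = 34 | 2·4+2·6+2·7 = 34
gcd(3,2,2,2,2) = 1

Coefficients: [3, 2, 2, 2, 2]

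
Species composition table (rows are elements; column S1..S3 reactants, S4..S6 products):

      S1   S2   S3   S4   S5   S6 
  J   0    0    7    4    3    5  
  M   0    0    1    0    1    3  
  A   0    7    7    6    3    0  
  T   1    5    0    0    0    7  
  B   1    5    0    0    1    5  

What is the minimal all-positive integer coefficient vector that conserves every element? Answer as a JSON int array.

Coefficients: [2, 1, 5, 6, 2, 1]

J: 2·0+1·0+5·7 = 35 | 6·4+2·3+1·5 = 35
M: 2·0+1·0+5·1 = 5 | 6·0+2·1+1·3 = 5
A: 2·0+1·7+5·7 = 42 | 6·6+2·3+1·0 = 42
T: 2·1+1·5+5·0 = 7 | 6·0+2·0+1·7 = 7
B: 2·1+1·5+5·0 = 7 | 6·0+2·1+1·5 = 7
gcd(2,1,5,6,2,1) = 1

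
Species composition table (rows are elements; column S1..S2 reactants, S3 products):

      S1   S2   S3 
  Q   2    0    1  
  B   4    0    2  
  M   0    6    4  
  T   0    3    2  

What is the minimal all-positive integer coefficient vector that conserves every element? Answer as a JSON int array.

Coefficients: [3, 4, 6]

Q: 3·2+4·0 = 6 | 6·1 = 6
B: 3·4+4·0 = 12 | 6·2 = 12
M: 3·0+4·6 = 24 | 6·4 = 24
T: 3·0+4·3 = 12 | 6·2 = 12
gcd(3,4,6) = 1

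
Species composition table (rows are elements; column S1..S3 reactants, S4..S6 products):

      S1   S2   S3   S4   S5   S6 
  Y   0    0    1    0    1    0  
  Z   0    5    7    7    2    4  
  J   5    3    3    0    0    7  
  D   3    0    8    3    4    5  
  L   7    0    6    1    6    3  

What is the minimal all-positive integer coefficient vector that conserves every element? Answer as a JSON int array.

Y: 2·0+1·0+5·1 = 5 | 2·0+5·1+4·0 = 5
Z: 2·0+1·5+5·7 = 40 | 2·7+5·2+4·4 = 40
J: 2·5+1·3+5·3 = 28 | 2·0+5·0+4·7 = 28
D: 2·3+1·0+5·8 = 46 | 2·3+5·4+4·5 = 46
L: 2·7+1·0+5·6 = 44 | 2·1+5·6+4·3 = 44
gcd(2,1,5,2,5,4) = 1

Coefficients: [2, 1, 5, 2, 5, 4]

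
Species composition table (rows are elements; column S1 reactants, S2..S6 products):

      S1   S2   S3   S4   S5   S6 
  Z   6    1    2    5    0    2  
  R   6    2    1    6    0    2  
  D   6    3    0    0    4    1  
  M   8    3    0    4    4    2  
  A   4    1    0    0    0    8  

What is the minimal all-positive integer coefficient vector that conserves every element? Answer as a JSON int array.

Z: 5·6 = 30 | 4·1+6·2+2·5+4·0+2·2 = 30
R: 5·6 = 30 | 4·2+6·1+2·6+4·0+2·2 = 30
D: 5·6 = 30 | 4·3+6·0+2·0+4·4+2·1 = 30
M: 5·8 = 40 | 4·3+6·0+2·4+4·4+2·2 = 40
A: 5·4 = 20 | 4·1+6·0+2·0+4·0+2·8 = 20
gcd(5,4,6,2,4,2) = 1

Coefficients: [5, 4, 6, 2, 4, 2]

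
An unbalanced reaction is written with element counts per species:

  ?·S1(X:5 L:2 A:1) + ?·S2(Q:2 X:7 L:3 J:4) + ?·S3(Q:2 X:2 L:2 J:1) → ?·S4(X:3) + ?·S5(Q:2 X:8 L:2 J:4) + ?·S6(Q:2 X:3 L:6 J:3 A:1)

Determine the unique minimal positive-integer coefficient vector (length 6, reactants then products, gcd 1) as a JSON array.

Coefficients: [3, 6, 1, 6, 4, 3]

Q: 3·0+6·2+1·2 = 14 | 6·0+4·2+3·2 = 14
X: 3·5+6·7+1·2 = 59 | 6·3+4·8+3·3 = 59
L: 3·2+6·3+1·2 = 26 | 6·0+4·2+3·6 = 26
J: 3·0+6·4+1·1 = 25 | 6·0+4·4+3·3 = 25
A: 3·1+6·0+1·0 = 3 | 6·0+4·0+3·1 = 3
gcd(3,6,1,6,4,3) = 1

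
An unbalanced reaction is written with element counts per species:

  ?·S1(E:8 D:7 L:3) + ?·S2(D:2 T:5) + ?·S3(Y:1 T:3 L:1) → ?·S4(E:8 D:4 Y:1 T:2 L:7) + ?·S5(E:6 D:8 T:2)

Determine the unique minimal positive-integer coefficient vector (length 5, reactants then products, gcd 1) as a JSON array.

Coefficients: [6, 1, 3, 3, 4]

E: 6·8+1·0+3·0 = 48 | 3·8+4·6 = 48
D: 6·7+1·2+3·0 = 44 | 3·4+4·8 = 44
Y: 6·0+1·0+3·1 = 3 | 3·1+4·0 = 3
T: 6·0+1·5+3·3 = 14 | 3·2+4·2 = 14
L: 6·3+1·0+3·1 = 21 | 3·7+4·0 = 21
gcd(6,1,3,3,4) = 1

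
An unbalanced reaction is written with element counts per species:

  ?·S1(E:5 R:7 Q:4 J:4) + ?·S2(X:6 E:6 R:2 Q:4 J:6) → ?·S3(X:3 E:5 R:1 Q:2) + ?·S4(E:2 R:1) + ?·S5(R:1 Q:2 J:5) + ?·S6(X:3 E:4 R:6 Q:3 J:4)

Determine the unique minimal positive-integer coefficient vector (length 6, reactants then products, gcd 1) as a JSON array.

X: 4·0+5·6 = 30 | 6·3+2·0+6·0+4·3 = 30
E: 4·5+5·6 = 50 | 6·5+2·2+6·0+4·4 = 50
R: 4·7+5·2 = 38 | 6·1+2·1+6·1+4·6 = 38
Q: 4·4+5·4 = 36 | 6·2+2·0+6·2+4·3 = 36
J: 4·4+5·6 = 46 | 6·0+2·0+6·5+4·4 = 46
gcd(4,5,6,2,6,4) = 1

Coefficients: [4, 5, 6, 2, 6, 4]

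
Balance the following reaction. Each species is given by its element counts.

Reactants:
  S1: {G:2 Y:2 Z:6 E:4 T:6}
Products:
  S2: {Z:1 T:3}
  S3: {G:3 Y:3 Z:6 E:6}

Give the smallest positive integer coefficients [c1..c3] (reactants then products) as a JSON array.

G: 3·2 = 6 | 6·0+2·3 = 6
Y: 3·2 = 6 | 6·0+2·3 = 6
Z: 3·6 = 18 | 6·1+2·6 = 18
E: 3·4 = 12 | 6·0+2·6 = 12
T: 3·6 = 18 | 6·3+2·0 = 18
gcd(3,6,2) = 1

Coefficients: [3, 6, 2]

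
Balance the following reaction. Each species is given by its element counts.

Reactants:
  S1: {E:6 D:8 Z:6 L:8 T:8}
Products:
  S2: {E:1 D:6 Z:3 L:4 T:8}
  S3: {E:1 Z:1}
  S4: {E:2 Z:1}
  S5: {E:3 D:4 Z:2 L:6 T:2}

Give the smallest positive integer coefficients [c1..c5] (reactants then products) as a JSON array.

Coefficients: [5, 4, 6, 4, 4]

E: 5·6 = 30 | 4·1+6·1+4·2+4·3 = 30
D: 5·8 = 40 | 4·6+6·0+4·0+4·4 = 40
Z: 5·6 = 30 | 4·3+6·1+4·1+4·2 = 30
L: 5·8 = 40 | 4·4+6·0+4·0+4·6 = 40
T: 5·8 = 40 | 4·8+6·0+4·0+4·2 = 40
gcd(5,4,6,4,4) = 1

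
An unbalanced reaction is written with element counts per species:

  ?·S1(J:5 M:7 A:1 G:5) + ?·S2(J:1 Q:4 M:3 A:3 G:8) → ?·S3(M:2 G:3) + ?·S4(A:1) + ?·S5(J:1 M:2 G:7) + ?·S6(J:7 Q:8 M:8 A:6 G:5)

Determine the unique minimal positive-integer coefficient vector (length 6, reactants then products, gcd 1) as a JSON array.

Coefficients: [4, 6, 6, 4, 5, 3]

J: 4·5+6·1 = 26 | 6·0+4·0+5·1+3·7 = 26
Q: 4·0+6·4 = 24 | 6·0+4·0+5·0+3·8 = 24
M: 4·7+6·3 = 46 | 6·2+4·0+5·2+3·8 = 46
A: 4·1+6·3 = 22 | 6·0+4·1+5·0+3·6 = 22
G: 4·5+6·8 = 68 | 6·3+4·0+5·7+3·5 = 68
gcd(4,6,6,4,5,3) = 1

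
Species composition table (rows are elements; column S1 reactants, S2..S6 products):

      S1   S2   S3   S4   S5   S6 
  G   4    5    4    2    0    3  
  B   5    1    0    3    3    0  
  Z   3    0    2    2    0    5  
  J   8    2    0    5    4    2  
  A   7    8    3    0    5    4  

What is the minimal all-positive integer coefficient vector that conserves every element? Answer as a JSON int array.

G: 5·4 = 20 | 1·5+1·4+4·2+4·0+1·3 = 20
B: 5·5 = 25 | 1·1+1·0+4·3+4·3+1·0 = 25
Z: 5·3 = 15 | 1·0+1·2+4·2+4·0+1·5 = 15
J: 5·8 = 40 | 1·2+1·0+4·5+4·4+1·2 = 40
A: 5·7 = 35 | 1·8+1·3+4·0+4·5+1·4 = 35
gcd(5,1,1,4,4,1) = 1

Coefficients: [5, 1, 1, 4, 4, 1]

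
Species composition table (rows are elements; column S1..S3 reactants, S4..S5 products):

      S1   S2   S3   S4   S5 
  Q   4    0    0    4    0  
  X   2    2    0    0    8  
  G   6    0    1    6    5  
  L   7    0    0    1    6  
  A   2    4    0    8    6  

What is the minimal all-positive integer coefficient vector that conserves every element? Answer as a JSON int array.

Q: 1·4+3·0+5·0 = 4 | 1·4+1·0 = 4
X: 1·2+3·2+5·0 = 8 | 1·0+1·8 = 8
G: 1·6+3·0+5·1 = 11 | 1·6+1·5 = 11
L: 1·7+3·0+5·0 = 7 | 1·1+1·6 = 7
A: 1·2+3·4+5·0 = 14 | 1·8+1·6 = 14
gcd(1,3,5,1,1) = 1

Coefficients: [1, 3, 5, 1, 1]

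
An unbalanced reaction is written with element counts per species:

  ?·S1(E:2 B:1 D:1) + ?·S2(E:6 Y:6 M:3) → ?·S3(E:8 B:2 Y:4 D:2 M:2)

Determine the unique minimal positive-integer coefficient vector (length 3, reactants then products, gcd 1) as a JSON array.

E: 6·2+2·6 = 24 | 3·8 = 24
B: 6·1+2·0 = 6 | 3·2 = 6
Y: 6·0+2·6 = 12 | 3·4 = 12
D: 6·1+2·0 = 6 | 3·2 = 6
M: 6·0+2·3 = 6 | 3·2 = 6
gcd(6,2,3) = 1

Coefficients: [6, 2, 3]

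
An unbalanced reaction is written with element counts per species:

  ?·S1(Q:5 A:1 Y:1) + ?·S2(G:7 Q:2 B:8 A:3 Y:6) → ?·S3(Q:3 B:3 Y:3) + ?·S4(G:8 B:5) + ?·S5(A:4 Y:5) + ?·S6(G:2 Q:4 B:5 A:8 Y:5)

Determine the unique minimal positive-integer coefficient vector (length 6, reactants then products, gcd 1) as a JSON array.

Coefficients: [2, 6, 6, 5, 3, 1]

G: 2·0+6·7 = 42 | 6·0+5·8+3·0+1·2 = 42
Q: 2·5+6·2 = 22 | 6·3+5·0+3·0+1·4 = 22
B: 2·0+6·8 = 48 | 6·3+5·5+3·0+1·5 = 48
A: 2·1+6·3 = 20 | 6·0+5·0+3·4+1·8 = 20
Y: 2·1+6·6 = 38 | 6·3+5·0+3·5+1·5 = 38
gcd(2,6,6,5,3,1) = 1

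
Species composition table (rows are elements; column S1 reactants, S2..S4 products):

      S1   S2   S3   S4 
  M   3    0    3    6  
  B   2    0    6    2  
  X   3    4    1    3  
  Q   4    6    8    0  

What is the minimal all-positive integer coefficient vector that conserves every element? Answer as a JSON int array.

Coefficients: [5, 2, 1, 2]

M: 5·3 = 15 | 2·0+1·3+2·6 = 15
B: 5·2 = 10 | 2·0+1·6+2·2 = 10
X: 5·3 = 15 | 2·4+1·1+2·3 = 15
Q: 5·4 = 20 | 2·6+1·8+2·0 = 20
gcd(5,2,1,2) = 1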